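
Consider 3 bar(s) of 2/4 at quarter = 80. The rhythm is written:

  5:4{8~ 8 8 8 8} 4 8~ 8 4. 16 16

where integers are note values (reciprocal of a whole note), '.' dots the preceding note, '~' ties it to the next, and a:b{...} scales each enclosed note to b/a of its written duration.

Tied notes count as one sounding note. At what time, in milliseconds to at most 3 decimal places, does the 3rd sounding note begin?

1. 0.0ms @ 0 + 600.0ms (4/5)
2. 600.0ms @ 4/5 + 300.0ms (2/5)
3. 900.0ms @ 6/5 + 300.0ms (2/5)
4. 1200.0ms @ 8/5 + 300.0ms (2/5)
5. 1500.0ms @ 2 + 750.0ms (1)
6. 2250.0ms @ 3 + 750.0ms (1)
7. 3000.0ms @ 4 + 1125.0ms (3/2)
8. 4125.0ms @ 11/2 + 187.5ms (1/4)
9. 4312.5ms @ 23/4 + 187.5ms (1/4)

note 3 onset = 6/5b = 900.0ms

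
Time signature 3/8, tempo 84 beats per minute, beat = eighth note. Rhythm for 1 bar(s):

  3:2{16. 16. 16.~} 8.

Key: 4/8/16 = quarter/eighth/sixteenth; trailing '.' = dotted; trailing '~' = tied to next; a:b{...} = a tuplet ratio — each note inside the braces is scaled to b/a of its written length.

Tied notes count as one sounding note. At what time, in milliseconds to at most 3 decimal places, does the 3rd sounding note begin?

note 3 onset = 1b = 714.286ms

1. 0.0ms @ 0 + 357.143ms (1/2)
2. 357.143ms @ 1/2 + 357.143ms (1/2)
3. 714.286ms @ 1 + 1428.571ms (2)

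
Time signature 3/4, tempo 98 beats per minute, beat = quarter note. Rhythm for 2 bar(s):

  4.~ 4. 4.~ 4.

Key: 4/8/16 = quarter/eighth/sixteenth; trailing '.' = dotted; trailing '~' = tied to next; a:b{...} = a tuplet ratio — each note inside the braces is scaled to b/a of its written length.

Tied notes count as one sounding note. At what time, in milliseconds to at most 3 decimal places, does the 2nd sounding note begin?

1. 0.0ms @ 0 + 1836.735ms (3)
2. 1836.735ms @ 3 + 1836.735ms (3)

note 2 onset = 3b = 1836.735ms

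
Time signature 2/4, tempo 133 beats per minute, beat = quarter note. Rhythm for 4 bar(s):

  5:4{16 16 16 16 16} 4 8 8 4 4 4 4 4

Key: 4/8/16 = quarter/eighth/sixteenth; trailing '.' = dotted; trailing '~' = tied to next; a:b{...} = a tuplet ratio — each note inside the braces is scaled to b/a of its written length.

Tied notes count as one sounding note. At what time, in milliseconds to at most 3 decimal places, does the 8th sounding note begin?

1. 0.0ms @ 0 + 90.226ms (1/5)
2. 90.226ms @ 1/5 + 90.226ms (1/5)
3. 180.451ms @ 2/5 + 90.226ms (1/5)
4. 270.677ms @ 3/5 + 90.226ms (1/5)
5. 360.902ms @ 4/5 + 90.226ms (1/5)
6. 451.128ms @ 1 + 451.128ms (1)
7. 902.256ms @ 2 + 225.564ms (1/2)
8. 1127.82ms @ 5/2 + 225.564ms (1/2)
9. 1353.383ms @ 3 + 451.128ms (1)
10. 1804.511ms @ 4 + 451.128ms (1)
11. 2255.639ms @ 5 + 451.128ms (1)
12. 2706.767ms @ 6 + 451.128ms (1)
13. 3157.895ms @ 7 + 451.128ms (1)

note 8 onset = 5/2b = 1127.82ms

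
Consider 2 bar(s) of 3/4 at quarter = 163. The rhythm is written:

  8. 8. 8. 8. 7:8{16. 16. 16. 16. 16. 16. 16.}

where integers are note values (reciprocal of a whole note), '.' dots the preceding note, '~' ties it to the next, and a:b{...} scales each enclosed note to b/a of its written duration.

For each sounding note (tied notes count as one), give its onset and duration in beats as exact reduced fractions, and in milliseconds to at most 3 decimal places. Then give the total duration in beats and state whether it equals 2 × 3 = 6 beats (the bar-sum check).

1) 0.0ms=0b +276.074ms=3/4b
2) 276.074ms=3/4b +276.074ms=3/4b
3) 552.147ms=3/2b +276.074ms=3/4b
4) 828.221ms=9/4b +276.074ms=3/4b
5) 1104.294ms=3b +157.756ms=3/7b
6) 1262.051ms=24/7b +157.756ms=3/7b
7) 1419.807ms=27/7b +157.756ms=3/7b
8) 1577.564ms=30/7b +157.756ms=3/7b
9) 1735.32ms=33/7b +157.756ms=3/7b
10) 1893.076ms=36/7b +157.756ms=3/7b
11) 2050.833ms=39/7b +157.756ms=3/7b
Σ=6b of 6 (163bpm 3/4) — PASS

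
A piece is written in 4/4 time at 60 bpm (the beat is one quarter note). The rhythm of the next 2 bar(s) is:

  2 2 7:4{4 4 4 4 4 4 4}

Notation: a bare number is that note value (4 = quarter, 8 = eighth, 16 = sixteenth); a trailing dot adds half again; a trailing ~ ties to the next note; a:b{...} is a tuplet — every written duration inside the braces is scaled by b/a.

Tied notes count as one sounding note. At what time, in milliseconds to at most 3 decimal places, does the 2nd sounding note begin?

note 2 onset = 2b = 2000.0ms

1. 0.0ms @ 0 + 2000.0ms (2)
2. 2000.0ms @ 2 + 2000.0ms (2)
3. 4000.0ms @ 4 + 571.429ms (4/7)
4. 4571.429ms @ 32/7 + 571.429ms (4/7)
5. 5142.857ms @ 36/7 + 571.429ms (4/7)
6. 5714.286ms @ 40/7 + 571.429ms (4/7)
7. 6285.714ms @ 44/7 + 571.429ms (4/7)
8. 6857.143ms @ 48/7 + 571.429ms (4/7)
9. 7428.571ms @ 52/7 + 571.429ms (4/7)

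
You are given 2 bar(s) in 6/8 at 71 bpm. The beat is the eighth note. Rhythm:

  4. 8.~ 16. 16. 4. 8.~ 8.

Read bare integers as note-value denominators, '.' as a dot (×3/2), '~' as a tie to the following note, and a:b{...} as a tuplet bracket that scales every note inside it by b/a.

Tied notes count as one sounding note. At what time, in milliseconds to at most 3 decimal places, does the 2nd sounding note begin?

note 2 onset = 3b = 2535.211ms

1. 0.0ms @ 0 + 2535.211ms (3)
2. 2535.211ms @ 3 + 1901.408ms (9/4)
3. 4436.62ms @ 21/4 + 633.803ms (3/4)
4. 5070.423ms @ 6 + 2535.211ms (3)
5. 7605.634ms @ 9 + 2535.211ms (3)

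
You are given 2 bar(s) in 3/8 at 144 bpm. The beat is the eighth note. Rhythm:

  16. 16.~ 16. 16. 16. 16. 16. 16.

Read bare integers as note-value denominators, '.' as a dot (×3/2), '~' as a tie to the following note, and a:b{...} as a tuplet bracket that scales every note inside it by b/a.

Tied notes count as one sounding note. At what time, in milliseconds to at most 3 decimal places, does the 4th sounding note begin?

1. 0.0ms @ 0 + 312.5ms (3/4)
2. 312.5ms @ 3/4 + 625.0ms (3/2)
3. 937.5ms @ 9/4 + 312.5ms (3/4)
4. 1250.0ms @ 3 + 312.5ms (3/4)
5. 1562.5ms @ 15/4 + 312.5ms (3/4)
6. 1875.0ms @ 9/2 + 312.5ms (3/4)
7. 2187.5ms @ 21/4 + 312.5ms (3/4)

note 4 onset = 3b = 1250.0ms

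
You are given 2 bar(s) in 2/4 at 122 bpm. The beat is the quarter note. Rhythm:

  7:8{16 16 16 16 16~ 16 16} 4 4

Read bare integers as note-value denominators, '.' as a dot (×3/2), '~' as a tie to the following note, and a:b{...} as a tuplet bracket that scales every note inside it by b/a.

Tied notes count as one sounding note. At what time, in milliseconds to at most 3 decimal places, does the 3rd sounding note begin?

1. 0.0ms @ 0 + 140.515ms (2/7)
2. 140.515ms @ 2/7 + 140.515ms (2/7)
3. 281.03ms @ 4/7 + 140.515ms (2/7)
4. 421.546ms @ 6/7 + 140.515ms (2/7)
5. 562.061ms @ 8/7 + 281.03ms (4/7)
6. 843.091ms @ 12/7 + 140.515ms (2/7)
7. 983.607ms @ 2 + 491.803ms (1)
8. 1475.41ms @ 3 + 491.803ms (1)

note 3 onset = 4/7b = 281.03ms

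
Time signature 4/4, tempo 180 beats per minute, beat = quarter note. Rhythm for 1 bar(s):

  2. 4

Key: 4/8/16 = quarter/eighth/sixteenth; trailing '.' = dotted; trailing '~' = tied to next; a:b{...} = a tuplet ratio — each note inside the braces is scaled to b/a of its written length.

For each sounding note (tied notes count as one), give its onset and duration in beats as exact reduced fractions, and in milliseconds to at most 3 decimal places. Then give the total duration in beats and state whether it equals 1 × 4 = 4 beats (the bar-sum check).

1) 0.0ms=0b +1000.0ms=3b
2) 1000.0ms=3b +333.333ms=1b
Σ=4b of 4 (180bpm 4/4) — PASS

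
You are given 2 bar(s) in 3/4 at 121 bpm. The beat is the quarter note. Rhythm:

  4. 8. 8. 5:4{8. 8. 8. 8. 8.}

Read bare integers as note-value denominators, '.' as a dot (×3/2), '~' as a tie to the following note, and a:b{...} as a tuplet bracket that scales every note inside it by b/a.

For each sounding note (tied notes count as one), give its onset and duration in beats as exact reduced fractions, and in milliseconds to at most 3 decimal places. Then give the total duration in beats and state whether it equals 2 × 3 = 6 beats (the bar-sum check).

1) 0.0ms=0b +743.802ms=3/2b
2) 743.802ms=3/2b +371.901ms=3/4b
3) 1115.702ms=9/4b +371.901ms=3/4b
4) 1487.603ms=3b +297.521ms=3/5b
5) 1785.124ms=18/5b +297.521ms=3/5b
6) 2082.645ms=21/5b +297.521ms=3/5b
7) 2380.165ms=24/5b +297.521ms=3/5b
8) 2677.686ms=27/5b +297.521ms=3/5b
Σ=6b of 6 (121bpm 3/4) — PASS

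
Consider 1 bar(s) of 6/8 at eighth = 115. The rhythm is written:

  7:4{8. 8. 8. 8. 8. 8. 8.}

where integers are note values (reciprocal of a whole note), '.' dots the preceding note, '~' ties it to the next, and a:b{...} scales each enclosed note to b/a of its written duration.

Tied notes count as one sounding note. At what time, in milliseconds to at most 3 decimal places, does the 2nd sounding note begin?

note 2 onset = 6/7b = 447.205ms

1. 0.0ms @ 0 + 447.205ms (6/7)
2. 447.205ms @ 6/7 + 447.205ms (6/7)
3. 894.41ms @ 12/7 + 447.205ms (6/7)
4. 1341.615ms @ 18/7 + 447.205ms (6/7)
5. 1788.82ms @ 24/7 + 447.205ms (6/7)
6. 2236.025ms @ 30/7 + 447.205ms (6/7)
7. 2683.23ms @ 36/7 + 447.205ms (6/7)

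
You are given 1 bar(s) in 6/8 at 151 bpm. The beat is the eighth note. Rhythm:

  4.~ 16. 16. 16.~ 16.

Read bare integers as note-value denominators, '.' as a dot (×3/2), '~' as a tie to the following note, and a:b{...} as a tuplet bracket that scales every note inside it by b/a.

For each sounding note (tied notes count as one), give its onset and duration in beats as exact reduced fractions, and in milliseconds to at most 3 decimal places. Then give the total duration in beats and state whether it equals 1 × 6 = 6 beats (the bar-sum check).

1) 0.0ms=0b +1490.066ms=15/4b
2) 1490.066ms=15/4b +298.013ms=3/4b
3) 1788.079ms=9/2b +596.026ms=3/2b
Σ=6b of 6 (151bpm 6/8) — PASS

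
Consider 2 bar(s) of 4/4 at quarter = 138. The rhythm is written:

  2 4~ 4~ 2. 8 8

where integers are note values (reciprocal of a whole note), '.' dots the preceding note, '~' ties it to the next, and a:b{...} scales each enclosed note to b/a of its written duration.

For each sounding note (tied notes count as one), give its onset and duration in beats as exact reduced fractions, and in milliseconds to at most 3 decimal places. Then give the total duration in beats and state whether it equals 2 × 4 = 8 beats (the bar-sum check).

1) 0.0ms=0b +869.565ms=2b
2) 869.565ms=2b +2173.913ms=5b
3) 3043.478ms=7b +217.391ms=1/2b
4) 3260.87ms=15/2b +217.391ms=1/2b
Σ=8b of 8 (138bpm 4/4) — PASS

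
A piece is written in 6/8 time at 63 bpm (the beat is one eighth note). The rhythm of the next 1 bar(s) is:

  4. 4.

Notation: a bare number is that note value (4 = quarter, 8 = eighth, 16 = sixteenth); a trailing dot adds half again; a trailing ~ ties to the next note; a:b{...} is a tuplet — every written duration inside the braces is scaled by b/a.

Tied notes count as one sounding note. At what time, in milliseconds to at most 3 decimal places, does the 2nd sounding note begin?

note 2 onset = 3b = 2857.143ms

1. 0.0ms @ 0 + 2857.143ms (3)
2. 2857.143ms @ 3 + 2857.143ms (3)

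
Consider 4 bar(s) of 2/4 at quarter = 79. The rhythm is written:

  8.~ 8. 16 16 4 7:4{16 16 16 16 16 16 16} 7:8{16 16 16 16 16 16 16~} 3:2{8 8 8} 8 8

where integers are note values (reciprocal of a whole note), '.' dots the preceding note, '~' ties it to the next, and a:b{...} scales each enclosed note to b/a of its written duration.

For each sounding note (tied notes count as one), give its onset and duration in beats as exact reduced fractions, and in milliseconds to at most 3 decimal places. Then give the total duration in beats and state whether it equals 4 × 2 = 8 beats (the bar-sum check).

1) 0.0ms=0b +1139.241ms=3/2b
2) 1139.241ms=3/2b +189.873ms=1/4b
3) 1329.114ms=7/4b +189.873ms=1/4b
4) 1518.987ms=2b +759.494ms=1b
5) 2278.481ms=3b +108.499ms=1/7b
6) 2386.98ms=22/7b +108.499ms=1/7b
7) 2495.479ms=23/7b +108.499ms=1/7b
8) 2603.978ms=24/7b +108.499ms=1/7b
9) 2712.477ms=25/7b +108.499ms=1/7b
10) 2820.976ms=26/7b +108.499ms=1/7b
11) 2929.476ms=27/7b +108.499ms=1/7b
12) 3037.975ms=4b +216.998ms=2/7b
13) 3254.973ms=30/7b +216.998ms=2/7b
14) 3471.971ms=32/7b +216.998ms=2/7b
15) 3688.969ms=34/7b +216.998ms=2/7b
16) 3905.967ms=36/7b +216.998ms=2/7b
17) 4122.966ms=38/7b +216.998ms=2/7b
18) 4339.964ms=40/7b +470.163ms=13/21b
19) 4810.127ms=19/3b +253.165ms=1/3b
20) 5063.291ms=20/3b +253.165ms=1/3b
21) 5316.456ms=7b +379.747ms=1/2b
22) 5696.203ms=15/2b +379.747ms=1/2b
Σ=8b of 8 (79bpm 2/4) — PASS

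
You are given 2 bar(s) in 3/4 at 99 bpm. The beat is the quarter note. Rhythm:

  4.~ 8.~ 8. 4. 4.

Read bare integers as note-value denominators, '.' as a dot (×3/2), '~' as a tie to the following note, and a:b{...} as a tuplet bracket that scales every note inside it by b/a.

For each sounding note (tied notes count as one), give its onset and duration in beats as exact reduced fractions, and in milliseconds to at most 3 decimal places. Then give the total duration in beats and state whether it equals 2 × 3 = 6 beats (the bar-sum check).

1) 0.0ms=0b +1818.182ms=3b
2) 1818.182ms=3b +909.091ms=3/2b
3) 2727.273ms=9/2b +909.091ms=3/2b
Σ=6b of 6 (99bpm 3/4) — PASS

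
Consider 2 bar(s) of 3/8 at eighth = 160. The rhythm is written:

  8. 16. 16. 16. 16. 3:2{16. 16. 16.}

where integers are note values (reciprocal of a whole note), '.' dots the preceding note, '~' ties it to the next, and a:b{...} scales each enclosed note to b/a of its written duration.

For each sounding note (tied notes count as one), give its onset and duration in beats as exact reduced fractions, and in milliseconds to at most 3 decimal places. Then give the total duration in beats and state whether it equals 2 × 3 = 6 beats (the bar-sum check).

1) 0.0ms=0b +562.5ms=3/2b
2) 562.5ms=3/2b +281.25ms=3/4b
3) 843.75ms=9/4b +281.25ms=3/4b
4) 1125.0ms=3b +281.25ms=3/4b
5) 1406.25ms=15/4b +281.25ms=3/4b
6) 1687.5ms=9/2b +187.5ms=1/2b
7) 1875.0ms=5b +187.5ms=1/2b
8) 2062.5ms=11/2b +187.5ms=1/2b
Σ=6b of 6 (160bpm 3/8) — PASS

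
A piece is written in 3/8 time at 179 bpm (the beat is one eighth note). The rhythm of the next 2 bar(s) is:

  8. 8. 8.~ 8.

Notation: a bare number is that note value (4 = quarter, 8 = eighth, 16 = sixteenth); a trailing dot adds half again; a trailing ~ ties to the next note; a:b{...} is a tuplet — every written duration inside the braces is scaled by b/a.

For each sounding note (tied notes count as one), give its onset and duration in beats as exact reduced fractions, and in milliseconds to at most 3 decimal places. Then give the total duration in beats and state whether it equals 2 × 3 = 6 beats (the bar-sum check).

1) 0.0ms=0b +502.793ms=3/2b
2) 502.793ms=3/2b +502.793ms=3/2b
3) 1005.587ms=3b +1005.587ms=3b
Σ=6b of 6 (179bpm 3/8) — PASS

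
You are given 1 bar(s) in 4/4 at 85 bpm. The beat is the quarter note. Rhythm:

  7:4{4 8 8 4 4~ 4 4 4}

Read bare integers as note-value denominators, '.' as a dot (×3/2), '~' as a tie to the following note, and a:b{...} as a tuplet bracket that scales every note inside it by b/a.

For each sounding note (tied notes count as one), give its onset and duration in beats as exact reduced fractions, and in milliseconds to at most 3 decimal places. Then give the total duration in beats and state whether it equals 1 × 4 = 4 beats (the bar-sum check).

1) 0.0ms=0b +403.361ms=4/7b
2) 403.361ms=4/7b +201.681ms=2/7b
3) 605.042ms=6/7b +201.681ms=2/7b
4) 806.723ms=8/7b +403.361ms=4/7b
5) 1210.084ms=12/7b +806.723ms=8/7b
6) 2016.807ms=20/7b +403.361ms=4/7b
7) 2420.168ms=24/7b +403.361ms=4/7b
Σ=4b of 4 (85bpm 4/4) — PASS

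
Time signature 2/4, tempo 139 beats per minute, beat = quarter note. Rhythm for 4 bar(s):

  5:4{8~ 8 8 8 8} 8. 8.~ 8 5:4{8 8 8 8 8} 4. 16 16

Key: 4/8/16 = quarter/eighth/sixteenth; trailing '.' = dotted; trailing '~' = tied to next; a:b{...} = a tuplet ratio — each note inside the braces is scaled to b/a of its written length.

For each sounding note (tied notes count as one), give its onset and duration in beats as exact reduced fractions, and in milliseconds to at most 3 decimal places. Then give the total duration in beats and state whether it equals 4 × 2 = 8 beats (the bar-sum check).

1) 0.0ms=0b +345.324ms=4/5b
2) 345.324ms=4/5b +172.662ms=2/5b
3) 517.986ms=6/5b +172.662ms=2/5b
4) 690.647ms=8/5b +172.662ms=2/5b
5) 863.309ms=2b +323.741ms=3/4b
6) 1187.05ms=11/4b +539.568ms=5/4b
7) 1726.619ms=4b +172.662ms=2/5b
8) 1899.281ms=22/5b +172.662ms=2/5b
9) 2071.942ms=24/5b +172.662ms=2/5b
10) 2244.604ms=26/5b +172.662ms=2/5b
11) 2417.266ms=28/5b +172.662ms=2/5b
12) 2589.928ms=6b +647.482ms=3/2b
13) 3237.41ms=15/2b +107.914ms=1/4b
14) 3345.324ms=31/4b +107.914ms=1/4b
Σ=8b of 8 (139bpm 2/4) — PASS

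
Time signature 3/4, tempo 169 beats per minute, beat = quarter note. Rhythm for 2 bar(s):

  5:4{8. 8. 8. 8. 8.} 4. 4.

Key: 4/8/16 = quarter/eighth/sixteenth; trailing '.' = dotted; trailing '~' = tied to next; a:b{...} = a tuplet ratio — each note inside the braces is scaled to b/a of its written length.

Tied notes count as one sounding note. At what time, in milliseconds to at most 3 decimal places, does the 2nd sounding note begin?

note 2 onset = 3/5b = 213.018ms

1. 0.0ms @ 0 + 213.018ms (3/5)
2. 213.018ms @ 3/5 + 213.018ms (3/5)
3. 426.036ms @ 6/5 + 213.018ms (3/5)
4. 639.053ms @ 9/5 + 213.018ms (3/5)
5. 852.071ms @ 12/5 + 213.018ms (3/5)
6. 1065.089ms @ 3 + 532.544ms (3/2)
7. 1597.633ms @ 9/2 + 532.544ms (3/2)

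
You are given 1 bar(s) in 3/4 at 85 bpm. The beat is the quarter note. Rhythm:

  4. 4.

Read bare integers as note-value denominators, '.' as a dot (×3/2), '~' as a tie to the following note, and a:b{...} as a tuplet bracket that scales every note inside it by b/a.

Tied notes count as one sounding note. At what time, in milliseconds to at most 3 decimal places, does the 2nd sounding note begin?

note 2 onset = 3/2b = 1058.824ms

1. 0.0ms @ 0 + 1058.824ms (3/2)
2. 1058.824ms @ 3/2 + 1058.824ms (3/2)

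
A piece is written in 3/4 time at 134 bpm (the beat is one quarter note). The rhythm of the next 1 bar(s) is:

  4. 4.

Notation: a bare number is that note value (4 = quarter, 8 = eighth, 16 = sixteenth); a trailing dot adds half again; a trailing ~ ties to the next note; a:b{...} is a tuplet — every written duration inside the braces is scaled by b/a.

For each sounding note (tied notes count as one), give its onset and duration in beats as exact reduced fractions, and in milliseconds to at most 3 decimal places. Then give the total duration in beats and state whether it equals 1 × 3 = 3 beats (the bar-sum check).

1) 0.0ms=0b +671.642ms=3/2b
2) 671.642ms=3/2b +671.642ms=3/2b
Σ=3b of 3 (134bpm 3/4) — PASS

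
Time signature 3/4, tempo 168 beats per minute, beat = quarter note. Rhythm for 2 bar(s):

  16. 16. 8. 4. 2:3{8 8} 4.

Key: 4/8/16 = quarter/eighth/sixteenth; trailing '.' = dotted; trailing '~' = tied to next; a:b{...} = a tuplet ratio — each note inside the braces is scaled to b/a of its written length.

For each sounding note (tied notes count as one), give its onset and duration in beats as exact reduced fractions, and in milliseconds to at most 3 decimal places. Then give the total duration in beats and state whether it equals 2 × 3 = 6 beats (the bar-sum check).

1) 0.0ms=0b +133.929ms=3/8b
2) 133.929ms=3/8b +133.929ms=3/8b
3) 267.857ms=3/4b +267.857ms=3/4b
4) 535.714ms=3/2b +535.714ms=3/2b
5) 1071.429ms=3b +267.857ms=3/4b
6) 1339.286ms=15/4b +267.857ms=3/4b
7) 1607.143ms=9/2b +535.714ms=3/2b
Σ=6b of 6 (168bpm 3/4) — PASS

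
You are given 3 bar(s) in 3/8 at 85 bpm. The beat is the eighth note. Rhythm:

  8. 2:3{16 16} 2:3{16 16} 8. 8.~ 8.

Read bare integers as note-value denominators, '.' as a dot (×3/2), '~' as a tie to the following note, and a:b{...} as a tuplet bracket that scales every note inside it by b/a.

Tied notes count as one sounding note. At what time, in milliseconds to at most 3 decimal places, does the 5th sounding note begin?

1. 0.0ms @ 0 + 1058.824ms (3/2)
2. 1058.824ms @ 3/2 + 529.412ms (3/4)
3. 1588.235ms @ 9/4 + 529.412ms (3/4)
4. 2117.647ms @ 3 + 529.412ms (3/4)
5. 2647.059ms @ 15/4 + 529.412ms (3/4)
6. 3176.471ms @ 9/2 + 1058.824ms (3/2)
7. 4235.294ms @ 6 + 2117.647ms (3)

note 5 onset = 15/4b = 2647.059ms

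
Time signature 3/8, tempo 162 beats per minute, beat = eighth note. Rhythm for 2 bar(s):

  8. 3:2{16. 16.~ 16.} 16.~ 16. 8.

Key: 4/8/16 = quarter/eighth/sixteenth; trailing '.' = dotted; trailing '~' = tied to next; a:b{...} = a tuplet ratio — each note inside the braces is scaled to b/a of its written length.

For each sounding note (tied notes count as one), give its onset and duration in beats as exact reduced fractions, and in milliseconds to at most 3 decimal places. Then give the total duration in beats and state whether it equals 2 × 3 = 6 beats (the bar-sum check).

1) 0.0ms=0b +555.556ms=3/2b
2) 555.556ms=3/2b +185.185ms=1/2b
3) 740.741ms=2b +370.37ms=1b
4) 1111.111ms=3b +555.556ms=3/2b
5) 1666.667ms=9/2b +555.556ms=3/2b
Σ=6b of 6 (162bpm 3/8) — PASS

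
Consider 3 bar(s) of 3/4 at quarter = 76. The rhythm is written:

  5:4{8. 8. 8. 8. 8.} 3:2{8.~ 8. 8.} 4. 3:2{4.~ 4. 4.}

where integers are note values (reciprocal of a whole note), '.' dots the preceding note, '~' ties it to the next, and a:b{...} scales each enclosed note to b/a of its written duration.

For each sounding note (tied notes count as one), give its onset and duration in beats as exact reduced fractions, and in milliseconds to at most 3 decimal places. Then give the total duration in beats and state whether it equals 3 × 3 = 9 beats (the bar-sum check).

1) 0.0ms=0b +473.684ms=3/5b
2) 473.684ms=3/5b +473.684ms=3/5b
3) 947.368ms=6/5b +473.684ms=3/5b
4) 1421.053ms=9/5b +473.684ms=3/5b
5) 1894.737ms=12/5b +473.684ms=3/5b
6) 2368.421ms=3b +789.474ms=1b
7) 3157.895ms=4b +394.737ms=1/2b
8) 3552.632ms=9/2b +1184.211ms=3/2b
9) 4736.842ms=6b +1578.947ms=2b
10) 6315.789ms=8b +789.474ms=1b
Σ=9b of 9 (76bpm 3/4) — PASS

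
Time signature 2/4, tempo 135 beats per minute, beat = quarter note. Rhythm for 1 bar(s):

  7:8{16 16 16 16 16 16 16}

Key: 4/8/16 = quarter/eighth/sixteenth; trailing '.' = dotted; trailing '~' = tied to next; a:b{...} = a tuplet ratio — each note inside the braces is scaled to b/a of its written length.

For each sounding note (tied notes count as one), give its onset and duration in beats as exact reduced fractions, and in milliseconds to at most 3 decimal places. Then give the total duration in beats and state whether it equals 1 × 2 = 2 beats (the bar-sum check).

1) 0.0ms=0b +126.984ms=2/7b
2) 126.984ms=2/7b +126.984ms=2/7b
3) 253.968ms=4/7b +126.984ms=2/7b
4) 380.952ms=6/7b +126.984ms=2/7b
5) 507.937ms=8/7b +126.984ms=2/7b
6) 634.921ms=10/7b +126.984ms=2/7b
7) 761.905ms=12/7b +126.984ms=2/7b
Σ=2b of 2 (135bpm 2/4) — PASS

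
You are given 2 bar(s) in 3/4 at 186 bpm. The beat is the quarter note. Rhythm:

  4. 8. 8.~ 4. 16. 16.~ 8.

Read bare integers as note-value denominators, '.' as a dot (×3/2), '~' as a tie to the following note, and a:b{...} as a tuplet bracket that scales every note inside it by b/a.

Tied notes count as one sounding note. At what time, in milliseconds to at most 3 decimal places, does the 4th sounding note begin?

note 4 onset = 9/2b = 1451.613ms

1. 0.0ms @ 0 + 483.871ms (3/2)
2. 483.871ms @ 3/2 + 241.935ms (3/4)
3. 725.806ms @ 9/4 + 725.806ms (9/4)
4. 1451.613ms @ 9/2 + 120.968ms (3/8)
5. 1572.581ms @ 39/8 + 362.903ms (9/8)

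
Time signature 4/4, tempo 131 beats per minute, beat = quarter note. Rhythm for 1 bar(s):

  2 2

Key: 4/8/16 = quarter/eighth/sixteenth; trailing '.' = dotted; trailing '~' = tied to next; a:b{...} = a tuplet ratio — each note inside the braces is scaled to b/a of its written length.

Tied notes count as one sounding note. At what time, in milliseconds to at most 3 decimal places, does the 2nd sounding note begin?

1. 0.0ms @ 0 + 916.031ms (2)
2. 916.031ms @ 2 + 916.031ms (2)

note 2 onset = 2b = 916.031ms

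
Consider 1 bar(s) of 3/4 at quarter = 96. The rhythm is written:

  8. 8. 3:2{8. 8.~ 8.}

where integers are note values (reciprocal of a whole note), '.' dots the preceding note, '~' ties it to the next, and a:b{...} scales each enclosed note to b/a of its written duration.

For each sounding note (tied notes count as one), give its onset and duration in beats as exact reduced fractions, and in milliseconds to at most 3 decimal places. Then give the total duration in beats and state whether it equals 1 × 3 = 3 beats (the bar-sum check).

1) 0.0ms=0b +468.75ms=3/4b
2) 468.75ms=3/4b +468.75ms=3/4b
3) 937.5ms=3/2b +312.5ms=1/2b
4) 1250.0ms=2b +625.0ms=1b
Σ=3b of 3 (96bpm 3/4) — PASS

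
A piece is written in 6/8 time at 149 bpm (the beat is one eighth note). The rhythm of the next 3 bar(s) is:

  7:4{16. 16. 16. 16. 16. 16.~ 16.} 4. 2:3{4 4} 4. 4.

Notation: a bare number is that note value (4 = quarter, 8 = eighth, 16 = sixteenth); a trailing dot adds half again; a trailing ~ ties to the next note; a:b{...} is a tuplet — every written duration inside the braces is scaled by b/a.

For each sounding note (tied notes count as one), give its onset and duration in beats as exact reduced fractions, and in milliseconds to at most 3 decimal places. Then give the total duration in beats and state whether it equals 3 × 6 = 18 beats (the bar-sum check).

1) 0.0ms=0b +172.579ms=3/7b
2) 172.579ms=3/7b +172.579ms=3/7b
3) 345.158ms=6/7b +172.579ms=3/7b
4) 517.737ms=9/7b +172.579ms=3/7b
5) 690.316ms=12/7b +172.579ms=3/7b
6) 862.895ms=15/7b +345.158ms=6/7b
7) 1208.054ms=3b +1208.054ms=3b
8) 2416.107ms=6b +1208.054ms=3b
9) 3624.161ms=9b +1208.054ms=3b
10) 4832.215ms=12b +1208.054ms=3b
11) 6040.268ms=15b +1208.054ms=3b
Σ=18b of 18 (149bpm 6/8) — PASS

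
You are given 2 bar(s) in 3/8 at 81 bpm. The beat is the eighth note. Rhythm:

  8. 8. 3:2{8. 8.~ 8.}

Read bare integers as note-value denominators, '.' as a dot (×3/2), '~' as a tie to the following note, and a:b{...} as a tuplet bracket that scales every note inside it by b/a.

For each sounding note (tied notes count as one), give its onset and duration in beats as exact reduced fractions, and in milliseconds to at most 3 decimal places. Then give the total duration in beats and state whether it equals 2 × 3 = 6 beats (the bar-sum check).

1) 0.0ms=0b +1111.111ms=3/2b
2) 1111.111ms=3/2b +1111.111ms=3/2b
3) 2222.222ms=3b +740.741ms=1b
4) 2962.963ms=4b +1481.481ms=2b
Σ=6b of 6 (81bpm 3/8) — PASS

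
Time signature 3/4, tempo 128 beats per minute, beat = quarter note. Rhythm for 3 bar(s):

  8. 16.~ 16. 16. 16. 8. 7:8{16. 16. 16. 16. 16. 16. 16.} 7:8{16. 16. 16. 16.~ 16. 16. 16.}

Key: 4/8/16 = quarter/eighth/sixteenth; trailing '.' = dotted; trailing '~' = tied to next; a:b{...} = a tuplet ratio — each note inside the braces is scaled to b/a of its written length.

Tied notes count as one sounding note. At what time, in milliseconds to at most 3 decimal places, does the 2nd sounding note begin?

1. 0.0ms @ 0 + 351.562ms (3/4)
2. 351.562ms @ 3/4 + 351.562ms (3/4)
3. 703.125ms @ 3/2 + 175.781ms (3/8)
4. 878.906ms @ 15/8 + 175.781ms (3/8)
5. 1054.688ms @ 9/4 + 351.562ms (3/4)
6. 1406.25ms @ 3 + 200.893ms (3/7)
7. 1607.143ms @ 24/7 + 200.893ms (3/7)
8. 1808.036ms @ 27/7 + 200.893ms (3/7)
9. 2008.929ms @ 30/7 + 200.893ms (3/7)
10. 2209.821ms @ 33/7 + 200.893ms (3/7)
11. 2410.714ms @ 36/7 + 200.893ms (3/7)
12. 2611.607ms @ 39/7 + 200.893ms (3/7)
13. 2812.5ms @ 6 + 200.893ms (3/7)
14. 3013.393ms @ 45/7 + 200.893ms (3/7)
15. 3214.286ms @ 48/7 + 200.893ms (3/7)
16. 3415.179ms @ 51/7 + 401.786ms (6/7)
17. 3816.964ms @ 57/7 + 200.893ms (3/7)
18. 4017.857ms @ 60/7 + 200.893ms (3/7)

note 2 onset = 3/4b = 351.562ms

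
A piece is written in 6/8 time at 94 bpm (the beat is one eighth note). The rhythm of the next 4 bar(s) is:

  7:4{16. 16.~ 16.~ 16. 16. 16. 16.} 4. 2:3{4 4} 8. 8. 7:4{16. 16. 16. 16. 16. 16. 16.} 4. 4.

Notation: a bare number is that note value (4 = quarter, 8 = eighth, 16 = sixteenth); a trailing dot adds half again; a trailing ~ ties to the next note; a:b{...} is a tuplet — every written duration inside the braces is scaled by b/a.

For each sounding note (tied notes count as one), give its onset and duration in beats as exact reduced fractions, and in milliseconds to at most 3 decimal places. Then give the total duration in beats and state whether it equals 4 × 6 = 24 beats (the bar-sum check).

1) 0.0ms=0b +273.556ms=3/7b
2) 273.556ms=3/7b +820.669ms=9/7b
3) 1094.225ms=12/7b +273.556ms=3/7b
4) 1367.781ms=15/7b +273.556ms=3/7b
5) 1641.337ms=18/7b +273.556ms=3/7b
6) 1914.894ms=3b +1914.894ms=3b
7) 3829.787ms=6b +1914.894ms=3b
8) 5744.681ms=9b +1914.894ms=3b
9) 7659.574ms=12b +957.447ms=3/2b
10) 8617.021ms=27/2b +957.447ms=3/2b
11) 9574.468ms=15b +273.556ms=3/7b
12) 9848.024ms=108/7b +273.556ms=3/7b
13) 10121.581ms=111/7b +273.556ms=3/7b
14) 10395.137ms=114/7b +273.556ms=3/7b
15) 10668.693ms=117/7b +273.556ms=3/7b
16) 10942.249ms=120/7b +273.556ms=3/7b
17) 11215.805ms=123/7b +273.556ms=3/7b
18) 11489.362ms=18b +1914.894ms=3b
19) 13404.255ms=21b +1914.894ms=3b
Σ=24b of 24 (94bpm 6/8) — PASS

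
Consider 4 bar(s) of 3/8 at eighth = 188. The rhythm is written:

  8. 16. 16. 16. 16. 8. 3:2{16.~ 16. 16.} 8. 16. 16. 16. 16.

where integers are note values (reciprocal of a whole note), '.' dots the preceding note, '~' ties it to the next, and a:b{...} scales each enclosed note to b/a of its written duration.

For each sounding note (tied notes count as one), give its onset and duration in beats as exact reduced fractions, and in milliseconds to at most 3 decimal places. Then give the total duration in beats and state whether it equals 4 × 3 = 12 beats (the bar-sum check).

1) 0.0ms=0b +478.723ms=3/2b
2) 478.723ms=3/2b +239.362ms=3/4b
3) 718.085ms=9/4b +239.362ms=3/4b
4) 957.447ms=3b +239.362ms=3/4b
5) 1196.809ms=15/4b +239.362ms=3/4b
6) 1436.17ms=9/2b +478.723ms=3/2b
7) 1914.894ms=6b +319.149ms=1b
8) 2234.043ms=7b +159.574ms=1/2b
9) 2393.617ms=15/2b +478.723ms=3/2b
10) 2872.34ms=9b +239.362ms=3/4b
11) 3111.702ms=39/4b +239.362ms=3/4b
12) 3351.064ms=21/2b +239.362ms=3/4b
13) 3590.426ms=45/4b +239.362ms=3/4b
Σ=12b of 12 (188bpm 3/8) — PASS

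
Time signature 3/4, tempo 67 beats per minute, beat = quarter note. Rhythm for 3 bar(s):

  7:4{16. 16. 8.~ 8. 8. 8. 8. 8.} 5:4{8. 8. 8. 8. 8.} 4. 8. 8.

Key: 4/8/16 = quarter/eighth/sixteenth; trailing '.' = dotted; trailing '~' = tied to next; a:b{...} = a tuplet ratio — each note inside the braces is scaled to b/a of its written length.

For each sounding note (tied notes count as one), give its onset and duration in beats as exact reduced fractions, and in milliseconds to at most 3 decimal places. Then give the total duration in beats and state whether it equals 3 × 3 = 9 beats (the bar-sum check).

1) 0.0ms=0b +191.898ms=3/14b
2) 191.898ms=3/14b +191.898ms=3/14b
3) 383.795ms=3/7b +767.591ms=6/7b
4) 1151.386ms=9/7b +383.795ms=3/7b
5) 1535.181ms=12/7b +383.795ms=3/7b
6) 1918.977ms=15/7b +383.795ms=3/7b
7) 2302.772ms=18/7b +383.795ms=3/7b
8) 2686.567ms=3b +537.313ms=3/5b
9) 3223.881ms=18/5b +537.313ms=3/5b
10) 3761.194ms=21/5b +537.313ms=3/5b
11) 4298.507ms=24/5b +537.313ms=3/5b
12) 4835.821ms=27/5b +537.313ms=3/5b
13) 5373.134ms=6b +1343.284ms=3/2b
14) 6716.418ms=15/2b +671.642ms=3/4b
15) 7388.06ms=33/4b +671.642ms=3/4b
Σ=9b of 9 (67bpm 3/4) — PASS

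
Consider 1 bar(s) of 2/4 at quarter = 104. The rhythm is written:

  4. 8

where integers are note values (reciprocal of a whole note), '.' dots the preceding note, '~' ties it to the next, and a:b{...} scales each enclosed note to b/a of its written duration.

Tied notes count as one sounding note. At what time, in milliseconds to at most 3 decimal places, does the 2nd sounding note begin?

note 2 onset = 3/2b = 865.385ms

1. 0.0ms @ 0 + 865.385ms (3/2)
2. 865.385ms @ 3/2 + 288.462ms (1/2)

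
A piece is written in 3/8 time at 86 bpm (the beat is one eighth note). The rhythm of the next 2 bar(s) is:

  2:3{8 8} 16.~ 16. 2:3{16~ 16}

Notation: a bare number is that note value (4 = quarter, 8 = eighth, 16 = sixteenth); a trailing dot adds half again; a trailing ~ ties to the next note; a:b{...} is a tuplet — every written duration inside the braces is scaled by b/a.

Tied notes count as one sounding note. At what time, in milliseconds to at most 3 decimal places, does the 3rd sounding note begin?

note 3 onset = 3b = 2093.023ms

1. 0.0ms @ 0 + 1046.512ms (3/2)
2. 1046.512ms @ 3/2 + 1046.512ms (3/2)
3. 2093.023ms @ 3 + 1046.512ms (3/2)
4. 3139.535ms @ 9/2 + 1046.512ms (3/2)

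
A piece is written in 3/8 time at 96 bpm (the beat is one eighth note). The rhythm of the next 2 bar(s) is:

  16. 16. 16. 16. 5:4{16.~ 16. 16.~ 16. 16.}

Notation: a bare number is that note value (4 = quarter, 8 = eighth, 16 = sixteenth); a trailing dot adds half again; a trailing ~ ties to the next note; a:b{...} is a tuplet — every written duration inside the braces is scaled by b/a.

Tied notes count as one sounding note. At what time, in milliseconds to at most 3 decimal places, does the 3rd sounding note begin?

1. 0.0ms @ 0 + 468.75ms (3/4)
2. 468.75ms @ 3/4 + 468.75ms (3/4)
3. 937.5ms @ 3/2 + 468.75ms (3/4)
4. 1406.25ms @ 9/4 + 468.75ms (3/4)
5. 1875.0ms @ 3 + 750.0ms (6/5)
6. 2625.0ms @ 21/5 + 750.0ms (6/5)
7. 3375.0ms @ 27/5 + 375.0ms (3/5)

note 3 onset = 3/2b = 937.5ms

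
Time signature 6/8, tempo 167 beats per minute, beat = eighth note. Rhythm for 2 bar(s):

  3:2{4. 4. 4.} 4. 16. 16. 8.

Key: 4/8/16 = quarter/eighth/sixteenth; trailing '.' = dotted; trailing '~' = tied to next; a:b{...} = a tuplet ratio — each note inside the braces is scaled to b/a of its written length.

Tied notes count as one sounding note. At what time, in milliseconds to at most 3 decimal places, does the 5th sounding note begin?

note 5 onset = 9b = 3233.533ms

1. 0.0ms @ 0 + 718.563ms (2)
2. 718.563ms @ 2 + 718.563ms (2)
3. 1437.126ms @ 4 + 718.563ms (2)
4. 2155.689ms @ 6 + 1077.844ms (3)
5. 3233.533ms @ 9 + 269.461ms (3/4)
6. 3502.994ms @ 39/4 + 269.461ms (3/4)
7. 3772.455ms @ 21/2 + 538.922ms (3/2)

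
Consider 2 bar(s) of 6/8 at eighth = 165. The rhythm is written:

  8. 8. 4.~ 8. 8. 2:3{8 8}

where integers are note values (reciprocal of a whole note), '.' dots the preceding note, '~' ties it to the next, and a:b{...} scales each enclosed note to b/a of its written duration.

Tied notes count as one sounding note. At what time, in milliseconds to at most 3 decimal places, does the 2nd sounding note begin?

note 2 onset = 3/2b = 545.455ms

1. 0.0ms @ 0 + 545.455ms (3/2)
2. 545.455ms @ 3/2 + 545.455ms (3/2)
3. 1090.909ms @ 3 + 1636.364ms (9/2)
4. 2727.273ms @ 15/2 + 545.455ms (3/2)
5. 3272.727ms @ 9 + 545.455ms (3/2)
6. 3818.182ms @ 21/2 + 545.455ms (3/2)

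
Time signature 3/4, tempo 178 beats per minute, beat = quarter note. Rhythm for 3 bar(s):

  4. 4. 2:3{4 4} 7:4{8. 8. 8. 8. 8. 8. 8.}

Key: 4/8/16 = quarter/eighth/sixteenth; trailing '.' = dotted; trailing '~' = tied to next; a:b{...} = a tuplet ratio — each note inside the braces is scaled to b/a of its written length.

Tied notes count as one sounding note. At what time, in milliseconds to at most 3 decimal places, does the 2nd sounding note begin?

note 2 onset = 3/2b = 505.618ms

1. 0.0ms @ 0 + 505.618ms (3/2)
2. 505.618ms @ 3/2 + 505.618ms (3/2)
3. 1011.236ms @ 3 + 505.618ms (3/2)
4. 1516.854ms @ 9/2 + 505.618ms (3/2)
5. 2022.472ms @ 6 + 144.462ms (3/7)
6. 2166.934ms @ 45/7 + 144.462ms (3/7)
7. 2311.396ms @ 48/7 + 144.462ms (3/7)
8. 2455.859ms @ 51/7 + 144.462ms (3/7)
9. 2600.321ms @ 54/7 + 144.462ms (3/7)
10. 2744.783ms @ 57/7 + 144.462ms (3/7)
11. 2889.246ms @ 60/7 + 144.462ms (3/7)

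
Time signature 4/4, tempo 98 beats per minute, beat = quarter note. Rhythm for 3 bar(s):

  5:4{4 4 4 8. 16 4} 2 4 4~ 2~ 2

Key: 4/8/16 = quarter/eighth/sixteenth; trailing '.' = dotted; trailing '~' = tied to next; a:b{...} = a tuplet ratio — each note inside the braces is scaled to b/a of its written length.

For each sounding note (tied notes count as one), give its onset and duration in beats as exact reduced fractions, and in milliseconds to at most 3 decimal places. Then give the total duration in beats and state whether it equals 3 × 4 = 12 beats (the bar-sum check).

1) 0.0ms=0b +489.796ms=4/5b
2) 489.796ms=4/5b +489.796ms=4/5b
3) 979.592ms=8/5b +489.796ms=4/5b
4) 1469.388ms=12/5b +367.347ms=3/5b
5) 1836.735ms=3b +122.449ms=1/5b
6) 1959.184ms=16/5b +489.796ms=4/5b
7) 2448.98ms=4b +1224.49ms=2b
8) 3673.469ms=6b +612.245ms=1b
9) 4285.714ms=7b +3061.224ms=5b
Σ=12b of 12 (98bpm 4/4) — PASS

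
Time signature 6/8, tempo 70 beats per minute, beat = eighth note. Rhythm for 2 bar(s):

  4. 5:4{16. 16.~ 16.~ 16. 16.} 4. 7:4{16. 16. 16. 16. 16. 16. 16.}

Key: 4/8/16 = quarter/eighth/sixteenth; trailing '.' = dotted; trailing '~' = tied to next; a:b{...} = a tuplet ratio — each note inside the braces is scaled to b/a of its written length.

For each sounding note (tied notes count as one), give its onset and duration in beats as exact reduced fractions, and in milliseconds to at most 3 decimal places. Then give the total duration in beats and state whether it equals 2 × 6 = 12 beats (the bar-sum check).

1) 0.0ms=0b +2571.429ms=3b
2) 2571.429ms=3b +514.286ms=3/5b
3) 3085.714ms=18/5b +1542.857ms=9/5b
4) 4628.571ms=27/5b +514.286ms=3/5b
5) 5142.857ms=6b +2571.429ms=3b
6) 7714.286ms=9b +367.347ms=3/7b
7) 8081.633ms=66/7b +367.347ms=3/7b
8) 8448.98ms=69/7b +367.347ms=3/7b
9) 8816.327ms=72/7b +367.347ms=3/7b
10) 9183.673ms=75/7b +367.347ms=3/7b
11) 9551.02ms=78/7b +367.347ms=3/7b
12) 9918.367ms=81/7b +367.347ms=3/7b
Σ=12b of 12 (70bpm 6/8) — PASS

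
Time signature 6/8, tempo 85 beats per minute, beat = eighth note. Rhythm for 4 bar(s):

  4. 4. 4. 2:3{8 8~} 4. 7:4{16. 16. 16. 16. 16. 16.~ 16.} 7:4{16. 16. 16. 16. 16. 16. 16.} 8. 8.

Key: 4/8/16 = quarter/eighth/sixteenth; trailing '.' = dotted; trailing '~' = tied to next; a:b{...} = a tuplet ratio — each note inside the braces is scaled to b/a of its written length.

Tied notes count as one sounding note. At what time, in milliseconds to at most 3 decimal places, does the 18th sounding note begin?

1. 0.0ms @ 0 + 2117.647ms (3)
2. 2117.647ms @ 3 + 2117.647ms (3)
3. 4235.294ms @ 6 + 2117.647ms (3)
4. 6352.941ms @ 9 + 1058.824ms (3/2)
5. 7411.765ms @ 21/2 + 3176.471ms (9/2)
6. 10588.235ms @ 15 + 302.521ms (3/7)
7. 10890.756ms @ 108/7 + 302.521ms (3/7)
8. 11193.277ms @ 111/7 + 302.521ms (3/7)
9. 11495.798ms @ 114/7 + 302.521ms (3/7)
10. 11798.319ms @ 117/7 + 302.521ms (3/7)
11. 12100.84ms @ 120/7 + 605.042ms (6/7)
12. 12705.882ms @ 18 + 302.521ms (3/7)
13. 13008.403ms @ 129/7 + 302.521ms (3/7)
14. 13310.924ms @ 132/7 + 302.521ms (3/7)
15. 13613.445ms @ 135/7 + 302.521ms (3/7)
16. 13915.966ms @ 138/7 + 302.521ms (3/7)
17. 14218.487ms @ 141/7 + 302.521ms (3/7)
18. 14521.008ms @ 144/7 + 302.521ms (3/7)
19. 14823.529ms @ 21 + 1058.824ms (3/2)
20. 15882.353ms @ 45/2 + 1058.824ms (3/2)

note 18 onset = 144/7b = 14521.008ms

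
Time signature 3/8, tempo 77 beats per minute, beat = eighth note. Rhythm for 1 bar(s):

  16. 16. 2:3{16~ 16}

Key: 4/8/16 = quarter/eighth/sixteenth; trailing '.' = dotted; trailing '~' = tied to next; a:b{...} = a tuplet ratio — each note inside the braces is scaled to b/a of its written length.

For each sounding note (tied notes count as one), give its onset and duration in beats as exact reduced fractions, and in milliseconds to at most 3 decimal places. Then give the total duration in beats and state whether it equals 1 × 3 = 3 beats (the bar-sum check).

1) 0.0ms=0b +584.416ms=3/4b
2) 584.416ms=3/4b +584.416ms=3/4b
3) 1168.831ms=3/2b +1168.831ms=3/2b
Σ=3b of 3 (77bpm 3/8) — PASS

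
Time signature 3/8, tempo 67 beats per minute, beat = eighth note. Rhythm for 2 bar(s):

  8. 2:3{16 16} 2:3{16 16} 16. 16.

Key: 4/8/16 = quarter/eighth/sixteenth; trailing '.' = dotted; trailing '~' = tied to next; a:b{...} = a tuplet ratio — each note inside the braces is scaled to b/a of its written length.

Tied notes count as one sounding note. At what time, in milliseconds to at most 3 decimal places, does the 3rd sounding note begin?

note 3 onset = 9/4b = 2014.925ms

1. 0.0ms @ 0 + 1343.284ms (3/2)
2. 1343.284ms @ 3/2 + 671.642ms (3/4)
3. 2014.925ms @ 9/4 + 671.642ms (3/4)
4. 2686.567ms @ 3 + 671.642ms (3/4)
5. 3358.209ms @ 15/4 + 671.642ms (3/4)
6. 4029.851ms @ 9/2 + 671.642ms (3/4)
7. 4701.493ms @ 21/4 + 671.642ms (3/4)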